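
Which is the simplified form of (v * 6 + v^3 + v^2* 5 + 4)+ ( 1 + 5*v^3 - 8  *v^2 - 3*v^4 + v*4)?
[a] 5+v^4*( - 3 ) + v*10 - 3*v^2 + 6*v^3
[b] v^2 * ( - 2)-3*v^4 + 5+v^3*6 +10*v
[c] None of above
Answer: a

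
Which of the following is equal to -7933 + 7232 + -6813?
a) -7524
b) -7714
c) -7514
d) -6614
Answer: c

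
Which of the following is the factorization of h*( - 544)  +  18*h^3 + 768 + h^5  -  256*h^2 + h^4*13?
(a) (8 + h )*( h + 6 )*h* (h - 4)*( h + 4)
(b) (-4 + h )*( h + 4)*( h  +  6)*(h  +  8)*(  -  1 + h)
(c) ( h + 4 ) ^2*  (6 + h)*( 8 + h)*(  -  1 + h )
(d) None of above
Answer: b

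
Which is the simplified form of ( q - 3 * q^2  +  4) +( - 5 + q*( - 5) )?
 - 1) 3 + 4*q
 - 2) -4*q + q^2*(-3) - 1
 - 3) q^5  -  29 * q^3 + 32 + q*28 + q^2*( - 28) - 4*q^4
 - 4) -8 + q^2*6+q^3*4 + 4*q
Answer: 2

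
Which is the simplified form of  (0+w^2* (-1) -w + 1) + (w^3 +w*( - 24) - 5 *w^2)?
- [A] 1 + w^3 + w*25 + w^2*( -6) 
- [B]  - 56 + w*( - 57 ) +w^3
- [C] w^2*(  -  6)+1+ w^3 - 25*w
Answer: C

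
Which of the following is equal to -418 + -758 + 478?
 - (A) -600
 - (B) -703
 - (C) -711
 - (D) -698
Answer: D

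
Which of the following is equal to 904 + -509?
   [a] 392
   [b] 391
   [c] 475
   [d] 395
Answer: d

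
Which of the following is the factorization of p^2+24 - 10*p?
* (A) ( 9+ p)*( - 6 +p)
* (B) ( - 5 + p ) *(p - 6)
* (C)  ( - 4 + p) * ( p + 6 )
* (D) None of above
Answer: D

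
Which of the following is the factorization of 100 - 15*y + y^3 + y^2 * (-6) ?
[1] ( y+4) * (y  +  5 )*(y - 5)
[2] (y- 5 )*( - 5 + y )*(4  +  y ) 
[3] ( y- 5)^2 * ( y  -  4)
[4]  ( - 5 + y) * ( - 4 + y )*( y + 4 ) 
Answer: 2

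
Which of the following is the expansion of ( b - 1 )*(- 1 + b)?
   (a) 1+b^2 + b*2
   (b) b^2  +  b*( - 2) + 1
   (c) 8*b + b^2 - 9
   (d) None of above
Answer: b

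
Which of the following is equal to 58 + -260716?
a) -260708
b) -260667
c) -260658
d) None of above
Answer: c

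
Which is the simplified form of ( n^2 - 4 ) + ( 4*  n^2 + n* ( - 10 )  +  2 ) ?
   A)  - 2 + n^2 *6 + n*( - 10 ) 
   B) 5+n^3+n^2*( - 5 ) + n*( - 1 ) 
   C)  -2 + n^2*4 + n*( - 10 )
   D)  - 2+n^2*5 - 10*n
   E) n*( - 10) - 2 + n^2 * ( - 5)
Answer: D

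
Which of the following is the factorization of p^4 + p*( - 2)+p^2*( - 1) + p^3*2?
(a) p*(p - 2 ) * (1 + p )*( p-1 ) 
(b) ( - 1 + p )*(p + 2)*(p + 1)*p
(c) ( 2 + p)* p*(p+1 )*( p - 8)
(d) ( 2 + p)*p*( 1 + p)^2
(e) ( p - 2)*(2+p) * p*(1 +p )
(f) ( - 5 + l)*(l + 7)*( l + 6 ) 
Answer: b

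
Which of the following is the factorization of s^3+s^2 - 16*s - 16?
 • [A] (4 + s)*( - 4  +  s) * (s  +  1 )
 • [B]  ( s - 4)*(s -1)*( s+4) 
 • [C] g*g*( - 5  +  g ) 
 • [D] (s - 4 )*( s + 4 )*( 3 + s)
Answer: A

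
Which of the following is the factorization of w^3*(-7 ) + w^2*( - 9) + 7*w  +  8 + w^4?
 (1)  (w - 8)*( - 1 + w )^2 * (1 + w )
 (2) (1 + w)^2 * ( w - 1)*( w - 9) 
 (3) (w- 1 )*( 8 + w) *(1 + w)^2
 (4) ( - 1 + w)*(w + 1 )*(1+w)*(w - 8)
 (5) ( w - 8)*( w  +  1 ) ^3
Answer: 4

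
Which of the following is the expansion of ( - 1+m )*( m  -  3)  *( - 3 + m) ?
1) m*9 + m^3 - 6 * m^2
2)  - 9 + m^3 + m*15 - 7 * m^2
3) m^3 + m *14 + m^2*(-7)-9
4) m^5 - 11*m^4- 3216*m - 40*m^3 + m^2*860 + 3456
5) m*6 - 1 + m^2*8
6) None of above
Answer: 2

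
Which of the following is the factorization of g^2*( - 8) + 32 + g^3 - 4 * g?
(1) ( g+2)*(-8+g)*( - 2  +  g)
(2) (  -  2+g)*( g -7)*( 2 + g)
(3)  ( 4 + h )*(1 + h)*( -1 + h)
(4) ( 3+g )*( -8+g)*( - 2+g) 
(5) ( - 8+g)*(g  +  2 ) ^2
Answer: 1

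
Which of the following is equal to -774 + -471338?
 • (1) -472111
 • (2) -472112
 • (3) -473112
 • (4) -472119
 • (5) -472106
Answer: 2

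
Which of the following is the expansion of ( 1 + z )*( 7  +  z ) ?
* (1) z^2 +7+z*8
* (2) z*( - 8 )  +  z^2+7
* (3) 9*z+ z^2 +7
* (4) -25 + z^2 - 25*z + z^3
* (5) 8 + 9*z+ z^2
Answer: 1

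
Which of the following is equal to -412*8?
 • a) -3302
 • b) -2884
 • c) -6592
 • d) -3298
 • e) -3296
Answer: e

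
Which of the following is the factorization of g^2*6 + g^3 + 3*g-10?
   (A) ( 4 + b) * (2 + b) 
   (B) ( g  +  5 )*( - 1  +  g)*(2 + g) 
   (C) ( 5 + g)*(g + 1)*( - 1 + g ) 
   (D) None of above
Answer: B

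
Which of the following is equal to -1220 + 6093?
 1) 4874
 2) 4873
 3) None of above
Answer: 2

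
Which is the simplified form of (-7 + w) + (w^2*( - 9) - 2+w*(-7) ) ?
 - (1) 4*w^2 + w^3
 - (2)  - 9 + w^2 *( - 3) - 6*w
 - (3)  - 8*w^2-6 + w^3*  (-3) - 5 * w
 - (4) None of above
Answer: 4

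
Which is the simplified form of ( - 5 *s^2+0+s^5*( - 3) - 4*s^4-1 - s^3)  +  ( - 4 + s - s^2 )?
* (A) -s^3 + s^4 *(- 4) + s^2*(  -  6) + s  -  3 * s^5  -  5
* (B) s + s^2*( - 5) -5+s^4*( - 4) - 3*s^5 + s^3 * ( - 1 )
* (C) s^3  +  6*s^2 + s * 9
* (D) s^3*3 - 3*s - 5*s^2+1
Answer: A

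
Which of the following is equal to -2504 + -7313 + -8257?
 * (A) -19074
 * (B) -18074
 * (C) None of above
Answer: B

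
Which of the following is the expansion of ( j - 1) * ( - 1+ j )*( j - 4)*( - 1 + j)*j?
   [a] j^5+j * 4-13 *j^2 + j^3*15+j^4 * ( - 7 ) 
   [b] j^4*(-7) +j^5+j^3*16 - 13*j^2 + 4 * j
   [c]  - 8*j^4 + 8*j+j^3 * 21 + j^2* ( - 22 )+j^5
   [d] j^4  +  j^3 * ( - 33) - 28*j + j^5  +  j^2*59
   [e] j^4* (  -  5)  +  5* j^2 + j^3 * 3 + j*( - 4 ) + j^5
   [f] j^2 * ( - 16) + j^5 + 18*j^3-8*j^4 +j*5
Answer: a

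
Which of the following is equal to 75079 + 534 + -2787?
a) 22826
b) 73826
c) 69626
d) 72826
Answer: d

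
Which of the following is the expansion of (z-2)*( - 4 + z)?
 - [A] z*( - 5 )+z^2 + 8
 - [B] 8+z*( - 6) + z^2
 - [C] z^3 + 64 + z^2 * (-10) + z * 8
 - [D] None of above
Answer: B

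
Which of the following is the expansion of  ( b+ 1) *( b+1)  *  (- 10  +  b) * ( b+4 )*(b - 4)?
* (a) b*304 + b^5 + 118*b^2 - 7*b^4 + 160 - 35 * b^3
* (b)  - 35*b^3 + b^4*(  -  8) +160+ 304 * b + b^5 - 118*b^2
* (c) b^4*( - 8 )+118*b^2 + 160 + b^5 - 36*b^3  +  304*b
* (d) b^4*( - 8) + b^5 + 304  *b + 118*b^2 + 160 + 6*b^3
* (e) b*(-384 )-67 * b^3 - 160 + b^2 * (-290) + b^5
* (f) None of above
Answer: f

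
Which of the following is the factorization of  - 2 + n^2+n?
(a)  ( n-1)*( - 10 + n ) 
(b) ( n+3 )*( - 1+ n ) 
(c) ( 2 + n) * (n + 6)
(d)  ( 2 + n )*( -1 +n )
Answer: d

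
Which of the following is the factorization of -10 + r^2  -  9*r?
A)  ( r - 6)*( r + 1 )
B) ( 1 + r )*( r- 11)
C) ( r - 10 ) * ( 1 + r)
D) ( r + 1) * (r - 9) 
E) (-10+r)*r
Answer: C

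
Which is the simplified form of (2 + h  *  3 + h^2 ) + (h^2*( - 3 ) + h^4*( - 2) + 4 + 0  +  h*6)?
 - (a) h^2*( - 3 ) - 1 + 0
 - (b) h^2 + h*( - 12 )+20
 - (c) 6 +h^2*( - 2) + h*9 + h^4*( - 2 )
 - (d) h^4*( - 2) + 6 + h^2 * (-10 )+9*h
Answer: c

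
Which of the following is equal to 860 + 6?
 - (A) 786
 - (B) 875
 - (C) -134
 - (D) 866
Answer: D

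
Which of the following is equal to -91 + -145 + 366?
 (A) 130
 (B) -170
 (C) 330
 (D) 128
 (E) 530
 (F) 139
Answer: A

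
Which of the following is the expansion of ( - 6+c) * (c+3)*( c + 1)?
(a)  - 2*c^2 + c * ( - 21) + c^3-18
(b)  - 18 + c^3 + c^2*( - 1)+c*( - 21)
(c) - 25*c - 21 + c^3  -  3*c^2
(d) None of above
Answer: a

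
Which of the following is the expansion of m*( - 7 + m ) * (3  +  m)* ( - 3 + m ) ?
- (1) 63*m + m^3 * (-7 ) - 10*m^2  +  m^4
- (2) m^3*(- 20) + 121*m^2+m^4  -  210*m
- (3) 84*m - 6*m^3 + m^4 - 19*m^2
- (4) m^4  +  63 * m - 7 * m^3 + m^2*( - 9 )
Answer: 4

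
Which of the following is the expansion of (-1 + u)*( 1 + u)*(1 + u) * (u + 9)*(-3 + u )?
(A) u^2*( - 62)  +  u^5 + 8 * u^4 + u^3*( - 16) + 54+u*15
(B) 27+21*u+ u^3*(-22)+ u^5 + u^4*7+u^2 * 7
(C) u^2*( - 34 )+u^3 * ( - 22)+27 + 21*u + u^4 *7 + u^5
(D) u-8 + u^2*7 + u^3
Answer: C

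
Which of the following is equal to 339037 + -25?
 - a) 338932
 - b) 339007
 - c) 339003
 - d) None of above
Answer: d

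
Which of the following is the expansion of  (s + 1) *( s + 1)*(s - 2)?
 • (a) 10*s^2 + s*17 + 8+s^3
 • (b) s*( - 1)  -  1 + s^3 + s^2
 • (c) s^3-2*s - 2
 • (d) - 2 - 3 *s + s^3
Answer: d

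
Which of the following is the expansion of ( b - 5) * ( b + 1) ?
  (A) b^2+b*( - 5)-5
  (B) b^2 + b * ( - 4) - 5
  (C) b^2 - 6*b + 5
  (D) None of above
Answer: B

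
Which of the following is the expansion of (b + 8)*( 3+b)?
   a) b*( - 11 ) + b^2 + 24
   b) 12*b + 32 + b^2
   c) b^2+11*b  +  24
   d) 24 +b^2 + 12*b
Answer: c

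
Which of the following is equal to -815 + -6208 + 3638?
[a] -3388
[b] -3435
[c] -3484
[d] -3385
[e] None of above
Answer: d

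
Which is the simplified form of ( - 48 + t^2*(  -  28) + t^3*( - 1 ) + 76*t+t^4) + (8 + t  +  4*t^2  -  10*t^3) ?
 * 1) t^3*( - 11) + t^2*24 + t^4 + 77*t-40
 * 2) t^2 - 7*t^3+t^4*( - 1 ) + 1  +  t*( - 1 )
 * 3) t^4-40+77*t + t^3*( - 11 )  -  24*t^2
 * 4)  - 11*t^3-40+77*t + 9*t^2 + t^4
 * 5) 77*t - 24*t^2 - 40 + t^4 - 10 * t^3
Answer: 3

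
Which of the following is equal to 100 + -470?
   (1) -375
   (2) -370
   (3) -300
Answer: 2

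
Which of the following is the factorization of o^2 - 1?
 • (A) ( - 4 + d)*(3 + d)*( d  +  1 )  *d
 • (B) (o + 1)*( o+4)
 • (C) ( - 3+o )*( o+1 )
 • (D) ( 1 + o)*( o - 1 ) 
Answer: D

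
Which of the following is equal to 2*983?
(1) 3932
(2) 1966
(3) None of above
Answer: 2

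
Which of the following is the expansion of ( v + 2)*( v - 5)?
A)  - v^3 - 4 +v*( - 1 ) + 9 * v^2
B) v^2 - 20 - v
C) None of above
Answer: C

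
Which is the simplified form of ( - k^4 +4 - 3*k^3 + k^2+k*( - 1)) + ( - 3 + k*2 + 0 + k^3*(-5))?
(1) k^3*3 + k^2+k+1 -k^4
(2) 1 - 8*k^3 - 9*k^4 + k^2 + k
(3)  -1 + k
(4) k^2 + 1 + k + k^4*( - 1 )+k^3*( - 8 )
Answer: 4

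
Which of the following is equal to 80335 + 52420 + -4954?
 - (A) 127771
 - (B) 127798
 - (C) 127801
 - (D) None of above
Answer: C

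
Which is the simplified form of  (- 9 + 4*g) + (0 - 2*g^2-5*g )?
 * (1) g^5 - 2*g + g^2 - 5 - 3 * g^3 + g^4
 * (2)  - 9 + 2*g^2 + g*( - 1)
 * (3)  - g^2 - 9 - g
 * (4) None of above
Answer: 4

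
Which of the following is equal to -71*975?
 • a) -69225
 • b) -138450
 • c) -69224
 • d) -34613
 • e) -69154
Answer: a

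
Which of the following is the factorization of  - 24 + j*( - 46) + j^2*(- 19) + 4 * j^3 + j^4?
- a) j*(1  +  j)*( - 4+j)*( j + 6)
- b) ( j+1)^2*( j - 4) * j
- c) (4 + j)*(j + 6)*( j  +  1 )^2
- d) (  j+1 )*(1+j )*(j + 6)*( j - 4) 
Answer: d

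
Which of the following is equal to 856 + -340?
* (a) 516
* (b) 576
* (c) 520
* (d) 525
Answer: a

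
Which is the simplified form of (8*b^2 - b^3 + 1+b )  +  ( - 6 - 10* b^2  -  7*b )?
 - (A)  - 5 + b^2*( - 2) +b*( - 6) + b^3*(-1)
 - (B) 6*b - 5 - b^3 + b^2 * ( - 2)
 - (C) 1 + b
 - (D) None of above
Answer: A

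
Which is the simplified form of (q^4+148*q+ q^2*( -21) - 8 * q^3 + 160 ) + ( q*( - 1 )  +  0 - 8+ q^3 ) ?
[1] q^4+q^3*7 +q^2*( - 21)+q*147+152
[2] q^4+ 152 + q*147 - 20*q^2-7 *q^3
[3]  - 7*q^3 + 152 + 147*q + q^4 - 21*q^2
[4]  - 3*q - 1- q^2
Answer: 3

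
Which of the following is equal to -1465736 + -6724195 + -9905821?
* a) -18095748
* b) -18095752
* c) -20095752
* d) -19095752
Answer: b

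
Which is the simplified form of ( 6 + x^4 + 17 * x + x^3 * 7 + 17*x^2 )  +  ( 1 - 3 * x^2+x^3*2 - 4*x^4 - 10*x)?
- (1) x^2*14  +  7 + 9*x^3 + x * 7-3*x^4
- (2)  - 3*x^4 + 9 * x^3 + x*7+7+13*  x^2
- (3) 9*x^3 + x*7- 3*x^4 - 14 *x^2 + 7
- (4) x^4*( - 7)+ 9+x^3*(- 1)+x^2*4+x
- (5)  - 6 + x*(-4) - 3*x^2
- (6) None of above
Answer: 1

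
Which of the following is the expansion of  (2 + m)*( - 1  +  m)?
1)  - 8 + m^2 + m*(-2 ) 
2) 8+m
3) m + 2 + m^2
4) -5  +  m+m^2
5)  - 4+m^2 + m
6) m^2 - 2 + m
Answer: 6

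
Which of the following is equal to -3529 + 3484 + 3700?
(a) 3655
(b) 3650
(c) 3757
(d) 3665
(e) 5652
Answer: a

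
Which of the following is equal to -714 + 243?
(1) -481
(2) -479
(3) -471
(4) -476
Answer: 3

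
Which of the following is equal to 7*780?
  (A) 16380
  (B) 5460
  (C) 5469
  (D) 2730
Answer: B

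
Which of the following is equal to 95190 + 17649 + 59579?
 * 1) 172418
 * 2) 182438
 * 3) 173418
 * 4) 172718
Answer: 1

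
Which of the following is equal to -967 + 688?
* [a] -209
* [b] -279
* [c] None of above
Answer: b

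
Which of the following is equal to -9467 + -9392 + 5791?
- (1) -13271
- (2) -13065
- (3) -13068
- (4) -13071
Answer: 3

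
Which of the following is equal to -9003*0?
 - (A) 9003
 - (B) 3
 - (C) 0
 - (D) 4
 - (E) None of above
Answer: C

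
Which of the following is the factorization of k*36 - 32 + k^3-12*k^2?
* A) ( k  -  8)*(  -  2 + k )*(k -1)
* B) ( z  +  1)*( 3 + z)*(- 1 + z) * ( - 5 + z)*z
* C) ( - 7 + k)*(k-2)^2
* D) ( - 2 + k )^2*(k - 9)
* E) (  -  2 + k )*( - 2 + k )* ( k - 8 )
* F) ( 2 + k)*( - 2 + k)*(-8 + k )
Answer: E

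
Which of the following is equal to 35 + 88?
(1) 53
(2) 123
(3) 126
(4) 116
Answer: 2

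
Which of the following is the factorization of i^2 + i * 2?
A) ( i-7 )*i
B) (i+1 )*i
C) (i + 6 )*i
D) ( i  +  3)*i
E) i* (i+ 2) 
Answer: E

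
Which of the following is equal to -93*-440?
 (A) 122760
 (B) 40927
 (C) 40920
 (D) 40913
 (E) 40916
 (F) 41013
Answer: C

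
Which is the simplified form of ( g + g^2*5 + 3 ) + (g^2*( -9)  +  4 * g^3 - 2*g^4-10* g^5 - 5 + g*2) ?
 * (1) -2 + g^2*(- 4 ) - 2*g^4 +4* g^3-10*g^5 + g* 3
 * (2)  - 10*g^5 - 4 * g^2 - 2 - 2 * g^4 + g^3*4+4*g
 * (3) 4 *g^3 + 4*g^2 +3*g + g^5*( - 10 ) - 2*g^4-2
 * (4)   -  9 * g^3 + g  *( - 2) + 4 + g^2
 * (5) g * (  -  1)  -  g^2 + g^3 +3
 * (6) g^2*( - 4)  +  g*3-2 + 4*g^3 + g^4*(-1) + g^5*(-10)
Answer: 1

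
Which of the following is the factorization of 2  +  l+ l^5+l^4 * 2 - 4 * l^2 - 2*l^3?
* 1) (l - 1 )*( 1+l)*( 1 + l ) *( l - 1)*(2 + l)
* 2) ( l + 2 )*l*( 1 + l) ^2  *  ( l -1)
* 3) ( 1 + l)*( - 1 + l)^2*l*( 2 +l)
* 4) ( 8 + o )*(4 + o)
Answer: 1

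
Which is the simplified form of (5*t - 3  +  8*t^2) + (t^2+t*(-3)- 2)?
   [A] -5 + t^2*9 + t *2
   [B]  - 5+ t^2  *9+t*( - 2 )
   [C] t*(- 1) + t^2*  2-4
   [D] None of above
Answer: A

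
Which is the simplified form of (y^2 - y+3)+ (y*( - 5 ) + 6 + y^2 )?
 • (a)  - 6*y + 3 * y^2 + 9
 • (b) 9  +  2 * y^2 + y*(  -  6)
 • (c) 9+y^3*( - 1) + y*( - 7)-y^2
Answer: b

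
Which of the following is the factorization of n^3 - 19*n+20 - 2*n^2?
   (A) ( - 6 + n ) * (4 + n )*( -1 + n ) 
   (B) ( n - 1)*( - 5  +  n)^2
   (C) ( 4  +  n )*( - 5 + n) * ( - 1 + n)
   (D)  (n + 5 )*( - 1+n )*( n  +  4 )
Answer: C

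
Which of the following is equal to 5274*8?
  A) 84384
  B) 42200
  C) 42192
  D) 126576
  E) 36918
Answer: C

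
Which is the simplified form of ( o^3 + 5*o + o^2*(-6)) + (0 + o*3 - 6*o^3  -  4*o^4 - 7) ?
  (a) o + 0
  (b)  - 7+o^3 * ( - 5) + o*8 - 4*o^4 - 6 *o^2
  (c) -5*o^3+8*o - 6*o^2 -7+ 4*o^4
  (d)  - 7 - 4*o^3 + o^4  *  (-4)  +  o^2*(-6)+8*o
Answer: b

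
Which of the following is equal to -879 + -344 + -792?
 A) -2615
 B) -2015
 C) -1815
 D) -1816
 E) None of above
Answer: B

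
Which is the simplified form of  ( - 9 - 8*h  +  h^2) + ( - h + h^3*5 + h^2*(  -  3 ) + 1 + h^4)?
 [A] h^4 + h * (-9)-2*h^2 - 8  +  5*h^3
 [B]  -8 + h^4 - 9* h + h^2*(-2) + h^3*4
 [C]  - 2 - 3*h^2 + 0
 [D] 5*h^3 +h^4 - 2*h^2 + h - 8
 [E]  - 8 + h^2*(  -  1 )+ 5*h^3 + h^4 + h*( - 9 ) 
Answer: A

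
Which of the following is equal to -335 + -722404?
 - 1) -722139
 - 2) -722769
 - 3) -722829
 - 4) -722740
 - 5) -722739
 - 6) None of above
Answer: 5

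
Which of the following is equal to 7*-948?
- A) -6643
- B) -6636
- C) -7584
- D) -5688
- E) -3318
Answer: B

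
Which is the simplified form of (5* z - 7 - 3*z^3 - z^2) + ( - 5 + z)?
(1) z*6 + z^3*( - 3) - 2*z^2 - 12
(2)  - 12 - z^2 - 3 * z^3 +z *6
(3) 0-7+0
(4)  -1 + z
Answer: 2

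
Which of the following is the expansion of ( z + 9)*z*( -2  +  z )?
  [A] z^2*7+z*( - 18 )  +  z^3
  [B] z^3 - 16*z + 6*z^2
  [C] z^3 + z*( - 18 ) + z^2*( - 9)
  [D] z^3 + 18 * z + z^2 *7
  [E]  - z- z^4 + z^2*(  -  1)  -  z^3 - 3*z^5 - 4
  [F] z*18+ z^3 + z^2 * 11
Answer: A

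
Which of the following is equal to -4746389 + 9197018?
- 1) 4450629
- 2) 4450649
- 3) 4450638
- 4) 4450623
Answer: 1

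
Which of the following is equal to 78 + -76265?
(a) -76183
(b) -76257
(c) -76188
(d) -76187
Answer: d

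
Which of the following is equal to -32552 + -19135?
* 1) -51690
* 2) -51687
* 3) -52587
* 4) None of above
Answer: 2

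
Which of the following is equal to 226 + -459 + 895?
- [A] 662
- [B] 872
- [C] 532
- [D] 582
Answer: A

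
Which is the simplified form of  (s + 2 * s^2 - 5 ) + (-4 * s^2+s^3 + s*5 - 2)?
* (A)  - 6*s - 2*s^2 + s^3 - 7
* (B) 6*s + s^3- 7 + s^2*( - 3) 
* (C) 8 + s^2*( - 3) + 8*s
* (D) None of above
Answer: D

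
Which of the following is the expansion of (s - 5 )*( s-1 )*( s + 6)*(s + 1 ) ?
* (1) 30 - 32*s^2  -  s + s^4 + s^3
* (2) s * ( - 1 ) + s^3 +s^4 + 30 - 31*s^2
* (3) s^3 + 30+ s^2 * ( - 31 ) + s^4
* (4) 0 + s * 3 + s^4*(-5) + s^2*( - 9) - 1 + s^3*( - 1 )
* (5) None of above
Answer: 2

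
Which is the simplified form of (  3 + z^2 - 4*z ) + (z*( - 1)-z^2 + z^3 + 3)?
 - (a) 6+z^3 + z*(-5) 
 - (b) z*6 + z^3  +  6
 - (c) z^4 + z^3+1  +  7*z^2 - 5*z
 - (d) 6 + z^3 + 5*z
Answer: a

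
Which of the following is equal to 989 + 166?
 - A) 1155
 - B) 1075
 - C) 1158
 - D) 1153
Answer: A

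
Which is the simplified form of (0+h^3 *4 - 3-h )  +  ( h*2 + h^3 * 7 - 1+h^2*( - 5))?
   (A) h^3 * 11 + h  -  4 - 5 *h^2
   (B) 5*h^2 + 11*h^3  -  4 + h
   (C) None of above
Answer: A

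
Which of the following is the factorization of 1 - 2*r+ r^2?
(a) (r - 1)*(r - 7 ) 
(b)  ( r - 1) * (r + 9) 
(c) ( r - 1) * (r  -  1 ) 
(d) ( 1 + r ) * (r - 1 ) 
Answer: c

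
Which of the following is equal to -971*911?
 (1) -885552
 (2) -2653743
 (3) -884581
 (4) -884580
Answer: 3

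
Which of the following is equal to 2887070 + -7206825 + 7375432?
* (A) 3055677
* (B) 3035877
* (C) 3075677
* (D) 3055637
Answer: A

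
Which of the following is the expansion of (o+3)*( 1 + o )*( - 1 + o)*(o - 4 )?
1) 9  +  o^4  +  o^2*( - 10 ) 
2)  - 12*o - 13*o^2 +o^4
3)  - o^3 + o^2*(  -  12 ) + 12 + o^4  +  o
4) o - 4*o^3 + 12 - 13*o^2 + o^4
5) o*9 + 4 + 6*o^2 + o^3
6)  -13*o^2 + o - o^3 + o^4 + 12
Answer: 6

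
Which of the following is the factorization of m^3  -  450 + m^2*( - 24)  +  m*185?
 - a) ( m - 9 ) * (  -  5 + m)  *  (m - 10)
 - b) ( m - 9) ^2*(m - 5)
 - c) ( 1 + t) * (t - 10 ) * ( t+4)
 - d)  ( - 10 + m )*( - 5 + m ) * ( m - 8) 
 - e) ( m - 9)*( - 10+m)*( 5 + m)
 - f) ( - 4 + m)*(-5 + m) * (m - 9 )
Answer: a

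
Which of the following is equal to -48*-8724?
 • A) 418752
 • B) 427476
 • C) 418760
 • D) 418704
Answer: A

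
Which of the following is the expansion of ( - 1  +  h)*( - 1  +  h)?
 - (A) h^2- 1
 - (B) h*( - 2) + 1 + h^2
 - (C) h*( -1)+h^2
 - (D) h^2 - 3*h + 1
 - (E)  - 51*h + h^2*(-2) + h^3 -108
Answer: B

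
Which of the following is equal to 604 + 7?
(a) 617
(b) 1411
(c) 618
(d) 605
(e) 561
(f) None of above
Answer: f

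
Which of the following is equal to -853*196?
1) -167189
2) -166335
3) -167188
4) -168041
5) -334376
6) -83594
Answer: 3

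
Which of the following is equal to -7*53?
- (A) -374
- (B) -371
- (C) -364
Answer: B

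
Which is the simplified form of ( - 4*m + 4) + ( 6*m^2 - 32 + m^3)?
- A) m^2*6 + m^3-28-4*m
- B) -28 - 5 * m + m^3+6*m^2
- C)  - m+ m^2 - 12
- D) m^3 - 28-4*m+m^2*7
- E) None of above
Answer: A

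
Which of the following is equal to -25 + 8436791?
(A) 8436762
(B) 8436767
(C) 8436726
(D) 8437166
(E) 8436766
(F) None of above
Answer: E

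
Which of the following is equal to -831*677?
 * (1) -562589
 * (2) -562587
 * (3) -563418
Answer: 2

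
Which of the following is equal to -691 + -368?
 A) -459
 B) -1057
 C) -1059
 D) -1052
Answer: C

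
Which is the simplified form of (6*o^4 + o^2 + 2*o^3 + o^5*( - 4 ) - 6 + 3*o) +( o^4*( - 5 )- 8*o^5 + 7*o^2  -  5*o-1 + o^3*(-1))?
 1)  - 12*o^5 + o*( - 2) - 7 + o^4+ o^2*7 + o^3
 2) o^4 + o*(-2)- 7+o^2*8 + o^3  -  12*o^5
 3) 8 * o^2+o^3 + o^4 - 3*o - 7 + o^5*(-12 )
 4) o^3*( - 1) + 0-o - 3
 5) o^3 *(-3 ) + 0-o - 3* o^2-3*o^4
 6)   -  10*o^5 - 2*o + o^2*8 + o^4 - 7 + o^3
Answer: 2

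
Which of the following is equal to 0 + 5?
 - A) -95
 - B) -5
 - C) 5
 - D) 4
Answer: C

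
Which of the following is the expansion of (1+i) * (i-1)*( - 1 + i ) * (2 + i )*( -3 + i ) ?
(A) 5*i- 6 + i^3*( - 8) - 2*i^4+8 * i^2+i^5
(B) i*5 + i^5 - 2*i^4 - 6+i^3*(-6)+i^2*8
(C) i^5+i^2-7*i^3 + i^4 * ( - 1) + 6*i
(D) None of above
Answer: B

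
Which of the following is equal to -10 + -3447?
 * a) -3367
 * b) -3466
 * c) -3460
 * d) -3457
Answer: d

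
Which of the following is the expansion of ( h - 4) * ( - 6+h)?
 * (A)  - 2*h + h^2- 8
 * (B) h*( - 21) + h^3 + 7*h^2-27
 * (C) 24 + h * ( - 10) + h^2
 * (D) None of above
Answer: C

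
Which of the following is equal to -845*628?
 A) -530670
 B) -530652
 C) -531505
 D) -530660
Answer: D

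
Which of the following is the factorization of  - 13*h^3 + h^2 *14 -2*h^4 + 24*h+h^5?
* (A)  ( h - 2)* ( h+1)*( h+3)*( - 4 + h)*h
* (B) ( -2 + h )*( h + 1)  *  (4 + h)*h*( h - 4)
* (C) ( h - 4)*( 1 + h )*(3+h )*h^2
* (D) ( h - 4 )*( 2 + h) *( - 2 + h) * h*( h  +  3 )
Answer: A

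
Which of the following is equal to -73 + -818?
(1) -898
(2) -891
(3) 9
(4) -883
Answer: 2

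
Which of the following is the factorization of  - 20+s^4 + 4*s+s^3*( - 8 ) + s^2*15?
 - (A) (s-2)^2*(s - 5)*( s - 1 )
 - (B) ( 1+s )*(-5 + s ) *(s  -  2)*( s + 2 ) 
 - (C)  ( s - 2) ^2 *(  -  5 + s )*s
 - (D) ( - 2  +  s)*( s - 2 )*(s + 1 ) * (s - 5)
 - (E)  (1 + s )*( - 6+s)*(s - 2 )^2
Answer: D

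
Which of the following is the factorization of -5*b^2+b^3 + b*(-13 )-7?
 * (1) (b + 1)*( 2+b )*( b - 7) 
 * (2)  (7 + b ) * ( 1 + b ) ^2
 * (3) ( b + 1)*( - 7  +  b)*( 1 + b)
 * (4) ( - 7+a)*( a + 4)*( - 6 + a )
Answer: 3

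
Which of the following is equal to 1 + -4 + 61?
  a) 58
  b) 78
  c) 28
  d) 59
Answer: a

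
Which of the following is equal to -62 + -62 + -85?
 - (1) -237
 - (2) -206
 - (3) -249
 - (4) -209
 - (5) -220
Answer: 4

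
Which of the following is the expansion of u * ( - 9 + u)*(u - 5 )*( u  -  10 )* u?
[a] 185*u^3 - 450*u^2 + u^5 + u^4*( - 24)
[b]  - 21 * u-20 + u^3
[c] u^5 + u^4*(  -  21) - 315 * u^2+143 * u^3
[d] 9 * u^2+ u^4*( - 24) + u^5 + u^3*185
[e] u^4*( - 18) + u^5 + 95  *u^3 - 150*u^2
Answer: a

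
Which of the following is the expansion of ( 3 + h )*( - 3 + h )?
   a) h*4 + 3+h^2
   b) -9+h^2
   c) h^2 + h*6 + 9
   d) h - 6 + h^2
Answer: b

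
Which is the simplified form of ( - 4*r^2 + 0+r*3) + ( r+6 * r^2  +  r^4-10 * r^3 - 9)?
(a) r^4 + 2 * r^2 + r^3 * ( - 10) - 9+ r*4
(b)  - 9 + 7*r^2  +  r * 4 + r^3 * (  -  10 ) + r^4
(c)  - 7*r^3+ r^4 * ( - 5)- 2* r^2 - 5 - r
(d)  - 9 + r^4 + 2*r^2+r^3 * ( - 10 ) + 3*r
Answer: a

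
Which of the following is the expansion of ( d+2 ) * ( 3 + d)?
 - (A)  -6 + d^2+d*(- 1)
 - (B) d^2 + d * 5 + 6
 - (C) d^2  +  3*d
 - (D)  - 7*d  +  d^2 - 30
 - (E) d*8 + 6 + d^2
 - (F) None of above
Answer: B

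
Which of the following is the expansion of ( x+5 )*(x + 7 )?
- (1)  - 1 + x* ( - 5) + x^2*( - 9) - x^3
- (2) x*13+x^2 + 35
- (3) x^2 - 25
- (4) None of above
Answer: 4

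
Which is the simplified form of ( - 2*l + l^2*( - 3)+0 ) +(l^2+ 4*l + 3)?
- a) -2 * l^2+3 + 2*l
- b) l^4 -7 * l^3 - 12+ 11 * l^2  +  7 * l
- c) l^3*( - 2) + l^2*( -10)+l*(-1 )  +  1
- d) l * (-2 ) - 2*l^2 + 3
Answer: a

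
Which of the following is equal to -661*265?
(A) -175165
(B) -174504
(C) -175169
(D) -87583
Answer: A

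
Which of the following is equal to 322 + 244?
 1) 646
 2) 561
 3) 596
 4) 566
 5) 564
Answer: 4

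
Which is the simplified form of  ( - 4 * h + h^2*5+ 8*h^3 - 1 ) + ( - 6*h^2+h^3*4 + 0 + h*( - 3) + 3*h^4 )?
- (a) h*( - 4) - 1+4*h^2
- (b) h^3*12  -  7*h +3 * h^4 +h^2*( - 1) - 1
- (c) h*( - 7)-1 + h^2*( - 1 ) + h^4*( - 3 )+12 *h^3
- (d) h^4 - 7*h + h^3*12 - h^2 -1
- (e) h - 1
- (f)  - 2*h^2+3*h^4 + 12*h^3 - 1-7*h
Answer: b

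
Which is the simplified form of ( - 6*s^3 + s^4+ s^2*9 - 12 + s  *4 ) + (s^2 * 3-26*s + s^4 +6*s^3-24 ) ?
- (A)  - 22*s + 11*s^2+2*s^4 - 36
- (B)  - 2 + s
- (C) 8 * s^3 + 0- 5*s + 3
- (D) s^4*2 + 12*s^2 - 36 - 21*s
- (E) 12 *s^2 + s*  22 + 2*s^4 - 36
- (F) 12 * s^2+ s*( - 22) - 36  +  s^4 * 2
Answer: F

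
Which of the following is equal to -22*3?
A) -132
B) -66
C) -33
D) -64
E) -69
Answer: B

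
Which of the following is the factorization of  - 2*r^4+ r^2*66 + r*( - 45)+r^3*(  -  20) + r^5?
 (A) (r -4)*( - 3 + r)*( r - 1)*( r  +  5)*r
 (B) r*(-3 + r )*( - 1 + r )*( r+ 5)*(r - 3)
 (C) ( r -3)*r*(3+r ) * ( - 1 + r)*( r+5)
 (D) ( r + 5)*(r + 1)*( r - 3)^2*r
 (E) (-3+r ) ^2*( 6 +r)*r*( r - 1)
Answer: B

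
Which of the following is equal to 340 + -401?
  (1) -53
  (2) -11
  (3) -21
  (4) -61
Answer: 4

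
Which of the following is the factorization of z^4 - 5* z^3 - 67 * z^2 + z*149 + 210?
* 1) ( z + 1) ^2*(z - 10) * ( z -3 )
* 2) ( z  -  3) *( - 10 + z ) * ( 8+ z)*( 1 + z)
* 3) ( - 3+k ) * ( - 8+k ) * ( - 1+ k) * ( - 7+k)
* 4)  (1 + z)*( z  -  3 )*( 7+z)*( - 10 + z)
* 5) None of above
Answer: 4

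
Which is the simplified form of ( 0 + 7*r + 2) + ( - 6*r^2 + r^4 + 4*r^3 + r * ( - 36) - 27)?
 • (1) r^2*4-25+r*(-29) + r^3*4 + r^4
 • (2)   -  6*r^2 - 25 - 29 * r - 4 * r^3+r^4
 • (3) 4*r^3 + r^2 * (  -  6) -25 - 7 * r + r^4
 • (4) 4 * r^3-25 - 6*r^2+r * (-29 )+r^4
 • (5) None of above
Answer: 4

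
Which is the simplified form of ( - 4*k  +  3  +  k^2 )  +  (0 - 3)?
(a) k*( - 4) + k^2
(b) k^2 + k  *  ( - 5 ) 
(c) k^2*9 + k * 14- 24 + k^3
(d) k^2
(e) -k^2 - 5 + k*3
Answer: a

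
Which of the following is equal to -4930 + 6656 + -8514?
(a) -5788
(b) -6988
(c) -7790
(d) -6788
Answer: d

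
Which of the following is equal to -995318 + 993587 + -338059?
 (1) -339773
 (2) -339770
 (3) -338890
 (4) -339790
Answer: 4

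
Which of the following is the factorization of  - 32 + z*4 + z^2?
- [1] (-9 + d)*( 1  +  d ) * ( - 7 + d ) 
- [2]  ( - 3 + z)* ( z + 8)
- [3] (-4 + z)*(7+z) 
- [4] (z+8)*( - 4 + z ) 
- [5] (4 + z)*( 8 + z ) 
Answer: 4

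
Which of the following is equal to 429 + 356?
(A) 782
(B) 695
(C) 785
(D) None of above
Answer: C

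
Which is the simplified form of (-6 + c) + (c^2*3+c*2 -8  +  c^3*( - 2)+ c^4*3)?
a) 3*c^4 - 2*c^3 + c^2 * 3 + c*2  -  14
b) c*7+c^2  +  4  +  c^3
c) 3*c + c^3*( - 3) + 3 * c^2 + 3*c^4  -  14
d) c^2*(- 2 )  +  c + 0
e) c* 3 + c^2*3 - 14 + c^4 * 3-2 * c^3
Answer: e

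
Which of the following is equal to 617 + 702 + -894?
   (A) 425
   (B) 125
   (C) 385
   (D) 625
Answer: A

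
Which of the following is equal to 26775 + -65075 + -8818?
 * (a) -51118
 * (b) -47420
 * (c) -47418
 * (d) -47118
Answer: d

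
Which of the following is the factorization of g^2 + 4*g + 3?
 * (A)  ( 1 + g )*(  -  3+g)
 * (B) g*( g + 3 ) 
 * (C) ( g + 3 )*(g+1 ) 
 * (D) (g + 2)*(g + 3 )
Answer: C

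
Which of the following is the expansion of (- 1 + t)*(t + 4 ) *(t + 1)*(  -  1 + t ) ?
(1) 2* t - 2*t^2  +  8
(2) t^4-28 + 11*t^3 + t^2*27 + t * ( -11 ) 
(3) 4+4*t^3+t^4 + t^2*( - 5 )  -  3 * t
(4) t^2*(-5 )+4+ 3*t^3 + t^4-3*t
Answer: 4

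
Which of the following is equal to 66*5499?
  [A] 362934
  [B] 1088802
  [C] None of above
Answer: A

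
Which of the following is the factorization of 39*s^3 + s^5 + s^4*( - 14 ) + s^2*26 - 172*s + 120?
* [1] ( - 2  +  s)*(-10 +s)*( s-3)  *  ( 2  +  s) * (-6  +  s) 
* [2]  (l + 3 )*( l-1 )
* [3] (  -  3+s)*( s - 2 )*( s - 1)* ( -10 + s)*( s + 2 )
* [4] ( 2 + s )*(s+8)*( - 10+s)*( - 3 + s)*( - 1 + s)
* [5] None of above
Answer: 3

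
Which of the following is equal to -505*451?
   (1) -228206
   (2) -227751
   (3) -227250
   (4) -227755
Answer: 4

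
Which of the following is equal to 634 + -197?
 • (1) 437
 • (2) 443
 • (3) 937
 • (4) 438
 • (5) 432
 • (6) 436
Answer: 1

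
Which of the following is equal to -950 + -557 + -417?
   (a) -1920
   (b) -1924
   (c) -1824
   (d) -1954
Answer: b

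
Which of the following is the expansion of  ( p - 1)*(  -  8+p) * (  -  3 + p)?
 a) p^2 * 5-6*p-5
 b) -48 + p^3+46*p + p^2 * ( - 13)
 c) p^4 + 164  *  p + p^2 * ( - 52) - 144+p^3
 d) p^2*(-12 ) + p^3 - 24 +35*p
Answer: d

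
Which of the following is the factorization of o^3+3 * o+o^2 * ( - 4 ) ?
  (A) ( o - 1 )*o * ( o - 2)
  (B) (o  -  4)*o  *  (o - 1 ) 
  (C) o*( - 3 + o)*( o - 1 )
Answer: C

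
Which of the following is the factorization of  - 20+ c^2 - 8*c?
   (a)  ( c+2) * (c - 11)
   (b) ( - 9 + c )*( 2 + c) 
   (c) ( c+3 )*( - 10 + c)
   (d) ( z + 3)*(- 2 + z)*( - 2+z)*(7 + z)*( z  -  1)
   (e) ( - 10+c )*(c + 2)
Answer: e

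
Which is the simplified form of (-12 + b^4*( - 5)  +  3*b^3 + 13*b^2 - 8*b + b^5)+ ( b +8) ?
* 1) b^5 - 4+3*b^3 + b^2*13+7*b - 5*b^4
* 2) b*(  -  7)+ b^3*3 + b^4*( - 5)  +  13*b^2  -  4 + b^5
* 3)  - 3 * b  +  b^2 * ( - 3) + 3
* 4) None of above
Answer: 2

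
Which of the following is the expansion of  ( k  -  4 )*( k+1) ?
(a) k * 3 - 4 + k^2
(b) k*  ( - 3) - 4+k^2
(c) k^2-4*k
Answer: b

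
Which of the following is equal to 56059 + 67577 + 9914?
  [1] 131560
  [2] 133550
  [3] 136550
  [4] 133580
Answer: 2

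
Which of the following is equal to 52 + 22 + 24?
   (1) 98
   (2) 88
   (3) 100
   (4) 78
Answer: 1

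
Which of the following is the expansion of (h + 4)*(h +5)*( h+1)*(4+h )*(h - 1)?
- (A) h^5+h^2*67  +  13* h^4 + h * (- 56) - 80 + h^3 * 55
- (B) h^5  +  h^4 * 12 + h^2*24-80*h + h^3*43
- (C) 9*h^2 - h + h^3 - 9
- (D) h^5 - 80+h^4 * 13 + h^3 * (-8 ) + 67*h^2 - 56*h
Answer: A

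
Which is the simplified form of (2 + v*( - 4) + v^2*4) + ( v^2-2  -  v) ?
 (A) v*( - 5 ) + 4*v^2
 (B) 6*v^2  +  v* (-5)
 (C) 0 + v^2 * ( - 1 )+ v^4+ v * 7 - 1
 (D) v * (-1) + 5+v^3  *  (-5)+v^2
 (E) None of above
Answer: E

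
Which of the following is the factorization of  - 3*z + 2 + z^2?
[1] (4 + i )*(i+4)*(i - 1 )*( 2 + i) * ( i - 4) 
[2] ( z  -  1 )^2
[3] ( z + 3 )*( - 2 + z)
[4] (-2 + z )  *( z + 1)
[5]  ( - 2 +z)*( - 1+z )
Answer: 5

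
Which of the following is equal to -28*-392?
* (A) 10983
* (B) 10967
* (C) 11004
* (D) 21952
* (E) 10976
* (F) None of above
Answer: E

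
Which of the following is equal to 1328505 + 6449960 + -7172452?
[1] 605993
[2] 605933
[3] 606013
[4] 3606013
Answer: 3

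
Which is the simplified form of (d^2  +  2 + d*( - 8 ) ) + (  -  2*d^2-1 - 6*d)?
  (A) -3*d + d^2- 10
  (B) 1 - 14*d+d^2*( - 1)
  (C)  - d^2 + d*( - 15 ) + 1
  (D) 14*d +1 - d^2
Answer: B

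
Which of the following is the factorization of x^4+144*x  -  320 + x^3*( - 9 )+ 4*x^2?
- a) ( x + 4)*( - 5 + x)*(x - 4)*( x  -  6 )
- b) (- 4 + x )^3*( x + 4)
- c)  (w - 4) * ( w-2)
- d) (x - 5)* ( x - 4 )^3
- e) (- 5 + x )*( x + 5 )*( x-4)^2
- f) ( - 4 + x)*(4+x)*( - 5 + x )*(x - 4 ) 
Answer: f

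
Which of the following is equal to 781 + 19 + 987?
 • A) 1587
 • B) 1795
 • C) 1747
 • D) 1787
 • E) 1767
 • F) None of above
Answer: D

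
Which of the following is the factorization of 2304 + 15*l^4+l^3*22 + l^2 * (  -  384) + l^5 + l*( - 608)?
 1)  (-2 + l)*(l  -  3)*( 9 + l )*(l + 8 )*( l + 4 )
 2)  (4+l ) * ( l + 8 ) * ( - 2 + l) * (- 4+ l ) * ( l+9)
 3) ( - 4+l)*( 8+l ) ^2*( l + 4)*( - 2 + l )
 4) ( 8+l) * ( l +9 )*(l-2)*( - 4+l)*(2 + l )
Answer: 2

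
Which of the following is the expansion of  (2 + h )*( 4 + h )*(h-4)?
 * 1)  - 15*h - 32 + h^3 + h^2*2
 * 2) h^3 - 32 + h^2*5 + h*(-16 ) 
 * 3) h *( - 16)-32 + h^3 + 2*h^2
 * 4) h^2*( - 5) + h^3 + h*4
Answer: 3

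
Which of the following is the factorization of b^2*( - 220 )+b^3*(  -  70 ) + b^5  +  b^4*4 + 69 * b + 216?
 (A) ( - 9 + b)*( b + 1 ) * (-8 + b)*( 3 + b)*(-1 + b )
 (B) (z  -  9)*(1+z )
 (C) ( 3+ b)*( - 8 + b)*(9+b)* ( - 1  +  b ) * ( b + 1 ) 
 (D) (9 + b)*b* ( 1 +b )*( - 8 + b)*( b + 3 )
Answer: C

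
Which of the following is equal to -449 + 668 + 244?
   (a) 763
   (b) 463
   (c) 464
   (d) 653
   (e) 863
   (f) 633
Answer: b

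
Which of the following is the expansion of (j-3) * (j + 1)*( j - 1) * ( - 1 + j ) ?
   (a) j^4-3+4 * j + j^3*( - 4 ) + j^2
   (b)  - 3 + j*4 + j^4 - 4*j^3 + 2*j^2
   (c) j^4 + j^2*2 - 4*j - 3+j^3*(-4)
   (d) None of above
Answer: b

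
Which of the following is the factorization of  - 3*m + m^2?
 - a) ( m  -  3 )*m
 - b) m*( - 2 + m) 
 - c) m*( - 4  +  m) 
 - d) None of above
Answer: a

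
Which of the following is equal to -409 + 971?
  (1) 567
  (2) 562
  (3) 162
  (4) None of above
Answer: 2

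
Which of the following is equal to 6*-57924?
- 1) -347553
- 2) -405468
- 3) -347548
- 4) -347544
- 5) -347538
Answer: 4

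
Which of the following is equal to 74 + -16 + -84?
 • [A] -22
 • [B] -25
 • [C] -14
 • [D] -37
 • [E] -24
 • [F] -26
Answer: F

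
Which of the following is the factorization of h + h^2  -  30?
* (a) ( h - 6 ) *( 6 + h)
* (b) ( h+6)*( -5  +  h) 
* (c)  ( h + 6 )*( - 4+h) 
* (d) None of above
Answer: b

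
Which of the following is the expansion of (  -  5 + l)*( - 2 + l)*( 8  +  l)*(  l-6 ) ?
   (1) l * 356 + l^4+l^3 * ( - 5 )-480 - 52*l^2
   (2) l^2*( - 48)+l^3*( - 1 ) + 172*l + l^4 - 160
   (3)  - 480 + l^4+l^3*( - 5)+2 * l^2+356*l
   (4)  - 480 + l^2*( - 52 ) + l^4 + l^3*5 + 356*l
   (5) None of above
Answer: 1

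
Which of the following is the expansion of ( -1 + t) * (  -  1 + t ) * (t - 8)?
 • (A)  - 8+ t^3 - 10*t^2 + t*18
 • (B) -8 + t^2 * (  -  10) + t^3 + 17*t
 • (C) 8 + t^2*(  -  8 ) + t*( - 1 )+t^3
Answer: B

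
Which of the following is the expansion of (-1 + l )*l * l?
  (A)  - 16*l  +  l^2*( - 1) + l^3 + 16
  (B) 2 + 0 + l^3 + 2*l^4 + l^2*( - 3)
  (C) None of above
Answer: C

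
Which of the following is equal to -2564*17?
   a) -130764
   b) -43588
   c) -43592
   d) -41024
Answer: b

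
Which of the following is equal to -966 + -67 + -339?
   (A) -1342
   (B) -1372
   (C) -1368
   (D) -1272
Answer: B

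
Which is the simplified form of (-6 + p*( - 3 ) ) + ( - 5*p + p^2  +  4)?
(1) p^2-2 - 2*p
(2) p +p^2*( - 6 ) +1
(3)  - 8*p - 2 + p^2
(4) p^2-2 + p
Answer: 3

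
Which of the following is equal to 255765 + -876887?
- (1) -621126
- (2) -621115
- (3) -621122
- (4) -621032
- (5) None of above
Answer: 3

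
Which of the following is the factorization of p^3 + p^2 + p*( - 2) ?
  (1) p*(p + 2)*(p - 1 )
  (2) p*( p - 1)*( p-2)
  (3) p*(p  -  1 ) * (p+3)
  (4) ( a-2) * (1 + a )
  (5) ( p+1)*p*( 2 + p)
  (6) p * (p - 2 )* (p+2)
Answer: 1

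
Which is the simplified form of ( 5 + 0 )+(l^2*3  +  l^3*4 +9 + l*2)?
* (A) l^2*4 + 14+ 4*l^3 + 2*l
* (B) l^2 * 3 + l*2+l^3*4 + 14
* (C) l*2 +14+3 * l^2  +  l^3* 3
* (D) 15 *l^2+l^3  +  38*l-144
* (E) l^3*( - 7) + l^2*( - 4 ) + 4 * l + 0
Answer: B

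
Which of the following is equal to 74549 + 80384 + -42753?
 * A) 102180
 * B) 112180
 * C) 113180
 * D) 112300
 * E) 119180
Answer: B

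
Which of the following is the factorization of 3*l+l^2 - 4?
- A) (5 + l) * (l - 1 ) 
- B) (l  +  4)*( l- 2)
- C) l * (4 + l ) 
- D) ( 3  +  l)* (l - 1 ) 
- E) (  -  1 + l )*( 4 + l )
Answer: E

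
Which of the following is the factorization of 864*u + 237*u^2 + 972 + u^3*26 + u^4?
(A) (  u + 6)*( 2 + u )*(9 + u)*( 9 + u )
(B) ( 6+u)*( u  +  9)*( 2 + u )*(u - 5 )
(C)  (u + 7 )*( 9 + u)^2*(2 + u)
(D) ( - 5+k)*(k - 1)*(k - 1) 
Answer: A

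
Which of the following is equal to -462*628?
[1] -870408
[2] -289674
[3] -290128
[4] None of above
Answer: 4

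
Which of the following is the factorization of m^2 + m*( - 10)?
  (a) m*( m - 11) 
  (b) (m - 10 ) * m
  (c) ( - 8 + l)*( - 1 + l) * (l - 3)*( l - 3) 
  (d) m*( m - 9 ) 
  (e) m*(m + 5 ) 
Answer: b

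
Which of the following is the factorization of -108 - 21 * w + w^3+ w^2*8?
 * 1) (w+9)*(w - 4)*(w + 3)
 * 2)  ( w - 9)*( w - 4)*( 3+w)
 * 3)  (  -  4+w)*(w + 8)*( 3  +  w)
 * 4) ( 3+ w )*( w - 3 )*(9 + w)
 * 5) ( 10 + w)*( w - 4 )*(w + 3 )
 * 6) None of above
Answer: 1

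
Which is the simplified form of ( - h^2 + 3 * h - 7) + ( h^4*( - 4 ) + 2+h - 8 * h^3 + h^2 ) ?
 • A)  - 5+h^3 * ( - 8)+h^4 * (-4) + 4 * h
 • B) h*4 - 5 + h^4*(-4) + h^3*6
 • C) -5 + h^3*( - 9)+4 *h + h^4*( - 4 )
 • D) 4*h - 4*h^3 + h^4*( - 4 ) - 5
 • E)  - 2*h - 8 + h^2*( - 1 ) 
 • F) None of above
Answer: A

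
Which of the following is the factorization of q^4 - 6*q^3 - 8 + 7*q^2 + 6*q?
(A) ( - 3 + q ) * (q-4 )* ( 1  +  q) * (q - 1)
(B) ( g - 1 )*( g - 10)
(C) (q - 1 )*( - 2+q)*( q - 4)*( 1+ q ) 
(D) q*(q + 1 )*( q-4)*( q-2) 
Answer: C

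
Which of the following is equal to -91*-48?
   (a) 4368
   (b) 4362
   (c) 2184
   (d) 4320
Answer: a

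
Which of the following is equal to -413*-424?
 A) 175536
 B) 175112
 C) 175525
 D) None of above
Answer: B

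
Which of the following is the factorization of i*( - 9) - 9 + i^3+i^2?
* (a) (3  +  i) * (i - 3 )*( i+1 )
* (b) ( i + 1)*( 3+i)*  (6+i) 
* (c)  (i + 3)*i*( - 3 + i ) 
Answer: a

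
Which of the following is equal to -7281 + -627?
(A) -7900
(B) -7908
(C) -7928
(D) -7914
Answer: B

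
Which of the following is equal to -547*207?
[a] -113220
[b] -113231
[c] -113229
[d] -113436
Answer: c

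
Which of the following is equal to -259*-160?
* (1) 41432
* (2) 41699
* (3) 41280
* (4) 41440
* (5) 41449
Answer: 4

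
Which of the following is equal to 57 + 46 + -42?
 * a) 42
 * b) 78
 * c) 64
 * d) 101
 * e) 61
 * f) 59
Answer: e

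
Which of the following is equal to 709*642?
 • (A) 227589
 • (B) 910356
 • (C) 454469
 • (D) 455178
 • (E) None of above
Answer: D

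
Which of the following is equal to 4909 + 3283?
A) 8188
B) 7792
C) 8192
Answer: C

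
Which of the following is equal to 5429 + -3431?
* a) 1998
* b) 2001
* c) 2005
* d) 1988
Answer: a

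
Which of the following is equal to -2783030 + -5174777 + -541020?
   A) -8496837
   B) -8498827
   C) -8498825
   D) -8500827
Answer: B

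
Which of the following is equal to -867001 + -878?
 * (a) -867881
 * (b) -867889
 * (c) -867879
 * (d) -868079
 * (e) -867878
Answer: c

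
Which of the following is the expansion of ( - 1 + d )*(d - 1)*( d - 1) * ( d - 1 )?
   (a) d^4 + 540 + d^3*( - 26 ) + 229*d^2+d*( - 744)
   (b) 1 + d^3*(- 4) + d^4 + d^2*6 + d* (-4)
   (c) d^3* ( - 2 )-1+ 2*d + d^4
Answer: b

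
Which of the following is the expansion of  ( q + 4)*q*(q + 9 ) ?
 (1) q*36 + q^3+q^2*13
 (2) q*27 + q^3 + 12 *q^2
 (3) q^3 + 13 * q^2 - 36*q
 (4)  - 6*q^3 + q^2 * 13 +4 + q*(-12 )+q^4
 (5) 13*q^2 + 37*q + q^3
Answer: 1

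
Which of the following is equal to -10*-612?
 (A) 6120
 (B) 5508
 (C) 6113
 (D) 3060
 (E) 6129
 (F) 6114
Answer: A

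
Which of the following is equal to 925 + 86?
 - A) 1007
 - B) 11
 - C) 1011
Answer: C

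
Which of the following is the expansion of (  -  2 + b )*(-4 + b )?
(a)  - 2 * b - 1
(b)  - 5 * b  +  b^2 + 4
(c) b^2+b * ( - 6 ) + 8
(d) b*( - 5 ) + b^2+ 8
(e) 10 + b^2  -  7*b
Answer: c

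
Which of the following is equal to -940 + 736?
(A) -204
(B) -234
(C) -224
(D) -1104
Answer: A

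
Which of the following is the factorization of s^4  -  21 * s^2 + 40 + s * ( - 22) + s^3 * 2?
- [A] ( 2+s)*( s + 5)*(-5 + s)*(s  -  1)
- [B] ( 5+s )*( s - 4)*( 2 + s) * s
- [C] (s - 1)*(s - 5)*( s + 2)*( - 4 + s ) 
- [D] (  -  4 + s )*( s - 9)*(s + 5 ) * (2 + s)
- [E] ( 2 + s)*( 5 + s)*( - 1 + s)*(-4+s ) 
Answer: E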